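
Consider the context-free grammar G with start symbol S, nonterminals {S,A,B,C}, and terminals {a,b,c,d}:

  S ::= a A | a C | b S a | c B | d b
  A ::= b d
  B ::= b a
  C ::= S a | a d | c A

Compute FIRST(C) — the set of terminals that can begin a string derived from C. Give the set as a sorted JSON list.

FIRST iteration:
pass 1:
  A via A→b d: +{b}
  B via B→b a: +{b}
  C via C→a d: +{a}
  C via C→c A: +{c}
  S via S→a A: +{a}
  S via S→b S a: +{b}
  S via S→c B: +{c}
  S via S→d b: +{d}
  FIRST[S]={a,b,c,d}  FIRST[A]={b}  FIRST[B]={b}  FIRST[C]={a,c}
pass 2:
  C via C→S a: +{b,d}
  FIRST[S]={a,b,c,d}  FIRST[A]={b}  FIRST[B]={b}  FIRST[C]={a,b,c,d}
pass 3: done
  FIRST[S]={a,b,c,d}  FIRST[A]={b}  FIRST[B]={b}  FIRST[C]={a,b,c,d}

FIRST(C) = ["a", "b", "c", "d"]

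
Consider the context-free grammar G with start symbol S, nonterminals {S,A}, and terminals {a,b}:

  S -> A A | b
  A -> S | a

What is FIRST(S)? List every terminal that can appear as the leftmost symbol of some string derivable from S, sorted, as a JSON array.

Compute FIRST by fixpoint:
[1]
  A via A→a: +{a}
  S via S→A A: +{a}
  S via S→b: +{b}
  S: {a,b}  A: {a}
[2]
  A via A→S: +{b}
  S: {a,b}  A: {a,b}
[3] done
  S: {a,b}  A: {a,b}

FIRST(S) = ["a", "b"]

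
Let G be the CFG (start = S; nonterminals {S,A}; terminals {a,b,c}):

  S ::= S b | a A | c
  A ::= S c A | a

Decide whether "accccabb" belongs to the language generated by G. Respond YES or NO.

Convert to CNF:
  S -> S T1 | T2 A | c
  A -> S X3 | a
  T0 -> c
  T1 -> b
  T2 -> a
  X3 -> T0 A

CYK fill:
  cell(0,0) a: {A,T2}  orig:{A}
  cell(1,1) c: {S,T0}  orig:{S}
  cell(2,2) c: {S,T0}  orig:{S}
  cell(3,3) c: {S,T0}  orig:{S}
  cell(4,4) c: {S,T0}  orig:{S}
  cell(5,5) a: {A,T2}  orig:{A}
  cell(6,6) b: {T1}  orig:{}
  cell(7,7) b: {T1}  orig:{}
  cell(0,1) ac: ∅
  cell(1,2) cc: ∅
  cell(2,3) cc: ∅
  cell(3,4) cc: ∅
  cell(4,5) ca: {X3}  orig:{}
  cell(5,6) ab: ∅
  cell(6,7) bb: ∅
  cell(0,2) acc: ∅
  cell(1,3) ccc: ∅
  cell(2,4) ccc: ∅
  cell(3,5) cca: {A}
  cell(4,6) cab: ∅
  cell(5,7) abb: ∅
  cell(0,3) accc: ∅
  cell(1,4) cccc: ∅
  cell(2,5) ccca: {X3}  orig:{}
  cell(3,6) ccab: ∅
  cell(4,7) cabb: ∅
  cell(0,4) acccc: ∅
  cell(1,5) cccca: {A}
  cell(2,6) cccab: ∅
  cell(3,7) ccabb: ∅
  cell(0,5) acccca: {S}
  cell(1,6) ccccab: ∅
  cell(2,7) cccabb: ∅
  cell(0,6) accccab: {S}
  cell(1,7) ccccabb: ∅
  cell(0,7) accccabb: {S}

S ∈ T[0,7] ⇒ YES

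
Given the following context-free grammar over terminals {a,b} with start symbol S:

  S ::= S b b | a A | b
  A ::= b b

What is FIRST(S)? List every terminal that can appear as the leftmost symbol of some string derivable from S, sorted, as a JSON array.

FIRST sets, iterate to fixpoint:
[1]
  A via A→b b: +{b}
  S via S→a A: +{a}
  S via S→b: +{b}
  S: {a,b}  A: {b}
[2] done
  S: {a,b}  A: {b}

FIRST(S) = ["a", "b"]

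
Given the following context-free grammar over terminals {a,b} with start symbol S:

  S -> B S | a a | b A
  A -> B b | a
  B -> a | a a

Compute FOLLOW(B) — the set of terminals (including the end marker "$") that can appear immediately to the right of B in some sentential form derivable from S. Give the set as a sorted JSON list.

FIRST iteration:
[1]
  A via A→a: +{a}
  B via B→a: +{a}
  S via S→B S: +{a}
  S via S→b A: +{b}
  S: {a,b}  A: {a}  B: {a}
[2] (no change)
  S: {a,b}  A: {a}  B: {a}

FOLLOW sets:
seed FOLLOW(S) with $
iter 1:
  A→B b: FOLLOW(B) ⊇ FIRST(b) = {b}; new: +{b}
  S→B S: FOLLOW(B) ⊇ FIRST(S) = {a,b}; new: +{a}
  S→b A: FOLLOW(A) ⊇ FOLLOW(S) ⊇ {$}; new: +{$}
  S: {$}  A: {$}  B: {a,b}
iter 2: — fixpoint
  S: {$}  A: {$}  B: {a,b}

FOLLOW(B) = ["a", "b"]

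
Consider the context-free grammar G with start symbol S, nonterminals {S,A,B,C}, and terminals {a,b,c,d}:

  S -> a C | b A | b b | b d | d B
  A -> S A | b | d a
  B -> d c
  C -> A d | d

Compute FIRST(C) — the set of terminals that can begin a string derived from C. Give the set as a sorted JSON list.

Compute FIRST by fixpoint:
[1]
  A via A→b: +{b}
  A via A→d a: +{d}
  B via B→d c: +{d}
  C via C→A d: +{b,d}
  S via S→a C: +{a}
  S via S→b A: +{b}
  S via S→d B: +{d}
  FIRST(S)={a,b,d}  FIRST(A)={b,d}  FIRST(B)={d}  FIRST(C)={b,d}
[2]
  A via A→S A: +{a}
  C via C→A d: +{a}
  FIRST(S)={a,b,d}  FIRST(A)={a,b,d}  FIRST(B)={d}  FIRST(C)={a,b,d}
[3] (stable)
  FIRST(S)={a,b,d}  FIRST(A)={a,b,d}  FIRST(B)={d}  FIRST(C)={a,b,d}

FIRST(C) = ["a", "b", "d"]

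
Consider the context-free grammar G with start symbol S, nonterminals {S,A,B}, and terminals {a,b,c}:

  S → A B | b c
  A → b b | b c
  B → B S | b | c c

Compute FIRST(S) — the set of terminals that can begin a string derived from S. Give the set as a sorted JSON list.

FIRST sets, iterate to fixpoint:
pass 1:
  A via A→b b: +{b}
  B via B→b: +{b}
  B via B→c c: +{c}
  S via S→A B: +{b}
  FIRST(S)={b}  FIRST(A)={b}  FIRST(B)={b,c}
pass 2: (no change)
  FIRST(S)={b}  FIRST(A)={b}  FIRST(B)={b,c}

FIRST(S) = ["b"]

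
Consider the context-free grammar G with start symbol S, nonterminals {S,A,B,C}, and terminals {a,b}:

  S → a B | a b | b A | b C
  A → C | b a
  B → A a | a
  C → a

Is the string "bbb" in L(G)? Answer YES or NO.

CNF form of G:
  S -> T0 A | T0 C | T1 B | T1 T0
  A -> T0 T1 | a
  B -> A T1 | a
  C -> a
  T0 -> b
  T1 -> a

Fill CYK table bottom-up:
  [0..0]={T0}  "b"  orig:{}
  [1..1]={T0}  "b"  orig:{}
  [2..2]={T0}  "b"  orig:{}
  [0..1]=∅  "bb"
  [1..2]=∅  "bb"
  [0..2]=∅  "bbb"

S ∉ T[0,2] ⇒ NO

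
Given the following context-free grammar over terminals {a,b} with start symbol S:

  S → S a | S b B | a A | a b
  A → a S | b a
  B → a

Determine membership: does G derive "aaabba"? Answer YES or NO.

Convert to CNF:
  S -> S T0 | S X2 | T0 A | T0 T1
  A -> T0 S | T1 T0
  B -> a
  T0 -> a
  T1 -> b
  X2 -> T1 B

CYK table (by increasing span):
  [0..0]={B,T0}  "a"  orig:{B}
  [1..1]={B,T0}  "a"  orig:{B}
  [2..2]={B,T0}  "a"  orig:{B}
  [3..3]={T1}  "b"  orig:{}
  [4..4]={T1}  "b"  orig:{}
  [5..5]={B,T0}  "a"  orig:{B}
  [0..1]=∅  "aa"
  [1..2]=∅  "aa"
  [2..3]={S}  "ab"
  [3..4]=∅  "bb"
  [4..5]={A,X2}  "ba"  orig:{A}
  [0..2]=∅  "aaa"
  [1..3]={A}  "aab"
  [2..4]=∅  "abb"
  [3..5]=∅  "bba"
  [0..3]={S}  "aaab"
  [1..4]=∅  "aabb"
  [2..5]={S}  "abba"
  [0..4]=∅  "aaabb"
  [1..5]={A}  "aabba"
  [0..5]={S}  "aaabba"

S ∈ T[0,5] ⇒ YES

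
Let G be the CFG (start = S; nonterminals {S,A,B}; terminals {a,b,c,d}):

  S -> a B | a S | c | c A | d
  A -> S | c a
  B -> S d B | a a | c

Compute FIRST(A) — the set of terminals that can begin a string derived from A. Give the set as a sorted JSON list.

FIRST iteration:
round 1:
  A via A→c a: +{c}
  B via B→a a: +{a}
  B via B→c: +{c}
  S via S→a B: +{a}
  S via S→c: +{c}
  S via S→d: +{d}
  FIRST(S)={a,c,d}  FIRST(A)={c}  FIRST(B)={a,c}
round 2:
  A via A→S: +{a,d}
  B via B→S d B: +{d}
  FIRST(S)={a,c,d}  FIRST(A)={a,c,d}  FIRST(B)={a,c,d}
round 3: (stable)
  FIRST(S)={a,c,d}  FIRST(A)={a,c,d}  FIRST(B)={a,c,d}

FIRST(A) = ["a", "c", "d"]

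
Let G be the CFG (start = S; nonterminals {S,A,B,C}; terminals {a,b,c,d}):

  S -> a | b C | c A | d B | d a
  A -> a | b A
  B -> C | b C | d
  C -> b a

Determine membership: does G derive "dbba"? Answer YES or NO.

CNF form of G:
  S -> T0 C | T2 A | T3 B | T3 T1 | a
  A -> T0 A | a
  B -> T0 C | T0 T1 | d
  C -> T0 T1
  T0 -> b
  T1 -> a
  T2 -> c
  T3 -> d

CYK table (by increasing span):
  cell(0,0) d: {B,T3}  orig:{B}
  cell(1,1) b: {T0}  orig:{}
  cell(2,2) b: {T0}  orig:{}
  cell(3,3) a: {A,S,T1}  orig:{A,S}
  cell(0,1) db: ∅
  cell(1,2) bb: ∅
  cell(2,3) ba: {A,B,C}
  cell(0,2) dbb: ∅
  cell(1,3) bba: {A,B,S}
  cell(0,3) dbba: {S}

S ∈ T[0,3] ⇒ YES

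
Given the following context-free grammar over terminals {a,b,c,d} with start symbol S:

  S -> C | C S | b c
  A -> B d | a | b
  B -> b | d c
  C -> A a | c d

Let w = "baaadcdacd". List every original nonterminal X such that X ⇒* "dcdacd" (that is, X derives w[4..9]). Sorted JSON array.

CNF form of G:
  S -> A T2 | C S | T1 T0 | T3 T1
  A -> B T0 | a | b
  B -> T0 T1 | b
  C -> A T2 | T1 T0
  T0 -> d
  T1 -> c
  T2 -> a
  T3 -> b

Fill CYK table bottom-up (cells [i..j] with 4 ≤ i ≤ j ≤ 9 only):
  cell(4,4) d: {T0}  orig:{}
  cell(5,5) c: {T1}  orig:{}
  cell(6,6) d: {T0}  orig:{}
  cell(7,7) a: {A,T2}  orig:{A}
  cell(8,8) c: {T1}  orig:{}
  cell(9,9) d: {T0}  orig:{}
  cell(4,5) dc: {B}
  cell(5,6) cd: {C,S}
  cell(6,7) da: ∅
  cell(7,8) ac: ∅
  cell(8,9) cd: {C,S}
  cell(4,6) dcd: {A}
  cell(5,7) cda: ∅
  cell(6,8) dac: ∅
  cell(7,9) acd: ∅
  cell(4,7) dcda: {C,S}
  cell(5,8) cdac: ∅
  cell(6,9) dacd: ∅
  cell(4,8) dcdac: ∅
  cell(5,9) cdacd: ∅
  cell(4,9) dcdacd: {S}

Original NTs in T[4,9] deriving "dcdacd": ["S"]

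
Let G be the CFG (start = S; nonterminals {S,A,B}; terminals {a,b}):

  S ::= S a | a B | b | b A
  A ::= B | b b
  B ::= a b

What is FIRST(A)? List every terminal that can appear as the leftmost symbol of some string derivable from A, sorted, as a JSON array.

FIRST iteration:
[1]
  A via A→b b: +{b}
  B via B→a b: +{a}
  S via S→a B: +{a}
  S via S→b: +{b}
  FIRST(S)={a,b}  FIRST(A)={b}  FIRST(B)={a}
[2]
  A via A→B: +{a}
  FIRST(S)={a,b}  FIRST(A)={a,b}  FIRST(B)={a}
[3] — fixpoint
  FIRST(S)={a,b}  FIRST(A)={a,b}  FIRST(B)={a}

FIRST(A) = ["a", "b"]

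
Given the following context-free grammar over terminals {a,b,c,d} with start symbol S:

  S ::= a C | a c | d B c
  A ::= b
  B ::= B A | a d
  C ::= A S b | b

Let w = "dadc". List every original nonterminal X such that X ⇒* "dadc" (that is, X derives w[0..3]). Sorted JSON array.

Convert to CNF:
  S -> T0 C | T0 T3 | T1 X5
  A -> b
  B -> B A | T0 T1
  C -> A X4 | b
  T0 -> a
  T1 -> d
  T2 -> b
  T3 -> c
  X4 -> S T2
  X5 -> B T3

CYK table (by increasing span) — only the sub-triangle for w[0..3]:
  T[0,0] 'd' = {T1}  orig:{}
  T[1,1] 'a' = {T0}  orig:{}
  T[2,2] 'd' = {T1}  orig:{}
  T[3,3] 'c' = {T3}  orig:{}
  T[0,1] 'da' = ∅
  T[1,2] 'ad' = {B}
  T[2,3] 'dc' = ∅
  T[0,2] 'dad' = ∅
  T[1,3] 'adc' = {X5}  orig:{}
  T[0,3] 'dadc' = {S}

Original NTs in T[0,3] deriving "dadc": ["S"]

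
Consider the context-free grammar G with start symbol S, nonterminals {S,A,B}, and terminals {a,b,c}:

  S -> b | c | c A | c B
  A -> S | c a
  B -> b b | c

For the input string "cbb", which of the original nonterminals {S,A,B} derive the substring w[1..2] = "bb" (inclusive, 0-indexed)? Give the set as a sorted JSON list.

Convert to CNF:
  S -> T0 A | T0 B | b | c
  A -> T0 A | T0 B | T0 T1 | b | c
  B -> T2 T2 | c
  T0 -> c
  T1 -> a
  T2 -> b

Fill CYK table bottom-up, restricted to cells inside w[1..2]:
  cell(1,1) b: {A,S,T2}  orig:{A,S}
  cell(2,2) b: {A,S,T2}  orig:{A,S}
  cell(1,2) bb: {B}

Original NTs in T[1,2] deriving "bb": ["B"]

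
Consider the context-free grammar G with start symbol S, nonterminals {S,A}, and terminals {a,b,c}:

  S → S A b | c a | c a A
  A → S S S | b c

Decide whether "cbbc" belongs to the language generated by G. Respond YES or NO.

Convert to CNF:
  S -> S X4 | T1 T2 | T1 X5
  A -> S X3 | T0 T1
  T0 -> b
  T1 -> c
  T2 -> a
  X3 -> S S
  X4 -> A T0
  X5 -> T2 A

CYK table (by increasing span):
  [0..0]={T1}  "c"  orig:{}
  [1..1]={T0}  "b"  orig:{}
  [2..2]={T0}  "b"  orig:{}
  [3..3]={T1}  "c"  orig:{}
  [0..1]=∅  "cb"
  [1..2]=∅  "bb"
  [2..3]={A}  "bc"
  [0..2]=∅  "cbb"
  [1..3]=∅  "bbc"
  [0..3]=∅  "cbbc"

S ∉ T[0,3] ⇒ NO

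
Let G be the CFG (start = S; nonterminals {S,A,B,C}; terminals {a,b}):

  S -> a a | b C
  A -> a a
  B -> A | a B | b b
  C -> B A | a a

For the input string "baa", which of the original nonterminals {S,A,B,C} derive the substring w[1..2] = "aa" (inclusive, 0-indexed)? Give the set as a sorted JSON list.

CNF form of G:
  S -> T0 T0 | T1 C
  A -> T0 T0
  B -> T0 B | T0 T0 | T1 T1
  C -> B A | T0 T0
  T0 -> a
  T1 -> b

CYK table (by increasing span), restricted to cells inside w[1..2]:
  [1..1]={T0}  "a"  orig:{}
  [2..2]={T0}  "a"  orig:{}
  [1..2]={A,B,C,S}  "aa"

Original NTs in T[1,2] deriving "aa": ["A", "B", "C", "S"]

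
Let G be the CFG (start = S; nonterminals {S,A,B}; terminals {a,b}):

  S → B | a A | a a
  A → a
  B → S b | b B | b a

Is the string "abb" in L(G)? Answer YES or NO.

Convert to CNF:
  S -> S T0 | T0 B | T0 T1 | T1 A | T1 T1
  A -> a
  B -> S T0 | T0 B | T0 T1
  T0 -> b
  T1 -> a

CYK fill:
  [0..0]={A,T1}  "a"  orig:{A}
  [1..1]={T0}  "b"  orig:{}
  [2..2]={T0}  "b"  orig:{}
  [0..1]=∅  "ab"
  [1..2]=∅  "bb"
  [0..2]=∅  "abb"

S ∉ T[0,2] ⇒ NO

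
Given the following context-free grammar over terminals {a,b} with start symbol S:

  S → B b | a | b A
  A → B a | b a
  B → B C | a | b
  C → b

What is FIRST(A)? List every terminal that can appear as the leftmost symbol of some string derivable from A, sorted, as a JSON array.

FIRST iteration:
[1]
  A via A→b a: +{b}
  B via B→a: +{a}
  B via B→b: +{b}
  C via C→b: +{b}
  S via S→B b: +{a,b}
  FIRST[S]={a,b}  FIRST[A]={b}  FIRST[B]={a,b}  FIRST[C]={b}
[2]
  A via A→B a: +{a}
  FIRST[S]={a,b}  FIRST[A]={a,b}  FIRST[B]={a,b}  FIRST[C]={b}
[3] done
  FIRST[S]={a,b}  FIRST[A]={a,b}  FIRST[B]={a,b}  FIRST[C]={b}

FIRST(A) = ["a", "b"]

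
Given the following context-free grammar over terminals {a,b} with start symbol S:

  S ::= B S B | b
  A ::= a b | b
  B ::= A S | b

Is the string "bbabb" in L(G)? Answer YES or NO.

CNF form of G:
  S -> B X2 | b
  A -> T0 T1 | b
  B -> A S | b
  T0 -> a
  T1 -> b
  X2 -> S B

CYK fill:
  cell(0,0) b: {A,B,S,T1}  orig:{A,B,S}
  cell(1,1) b: {A,B,S,T1}  orig:{A,B,S}
  cell(2,2) a: {T0}  orig:{}
  cell(3,3) b: {A,B,S,T1}  orig:{A,B,S}
  cell(4,4) b: {A,B,S,T1}  orig:{A,B,S}
  cell(0,1) bb: {B,X2}  orig:{B}
  cell(1,2) ba: ∅
  cell(2,3) ab: {A}
  cell(3,4) bb: {B,X2}  orig:{B}
  cell(0,2) bba: ∅
  cell(1,3) bab: ∅
  cell(2,4) abb: {B}
  cell(0,3) bbab: ∅
  cell(1,4) babb: {X2}  orig:{}
  cell(0,4) bbabb: {S}

S ∈ T[0,4] ⇒ YES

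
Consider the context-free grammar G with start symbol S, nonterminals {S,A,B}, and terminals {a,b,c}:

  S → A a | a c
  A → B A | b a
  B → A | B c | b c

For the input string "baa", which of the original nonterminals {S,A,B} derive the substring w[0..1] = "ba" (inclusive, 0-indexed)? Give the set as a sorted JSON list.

Convert to CNF:
  S -> A T1 | T1 T2
  A -> B A | T0 T1
  B -> B A | B T2 | T0 T1 | T0 T2
  T0 -> b
  T1 -> a
  T2 -> c

CYK fill, restricted to cells inside w[0..1]:
  [0..0]={T0}  "b"  orig:{}
  [1..1]={T1}  "a"  orig:{}
  [0..1]={A,B}  "ba"

Original NTs in T[0,1] deriving "ba": ["A", "B"]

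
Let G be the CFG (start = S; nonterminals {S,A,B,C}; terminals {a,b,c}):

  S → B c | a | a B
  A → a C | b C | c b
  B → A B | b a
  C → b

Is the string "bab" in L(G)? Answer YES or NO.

CNF form of G:
  S -> B T2 | T0 B | a
  A -> T0 C | T1 C | T2 T1
  B -> A B | T1 T0
  C -> b
  T0 -> a
  T1 -> b
  T2 -> c

Fill CYK table bottom-up:
  T[0,0] 'b' = {C,T1}  orig:{C}
  T[1,1] 'a' = {S,T0}  orig:{S}
  T[2,2] 'b' = {C,T1}  orig:{C}
  T[0,1] 'ba' = {B}
  T[1,2] 'ab' = {A}
  T[0,2] 'bab' = ∅

S ∉ T[0,2] ⇒ NO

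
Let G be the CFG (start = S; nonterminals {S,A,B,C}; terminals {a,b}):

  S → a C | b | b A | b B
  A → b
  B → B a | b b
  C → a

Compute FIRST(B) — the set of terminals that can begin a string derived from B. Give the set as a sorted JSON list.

Compute FIRST by fixpoint:
pass 1:
  A via A→b: +{b}
  B via B→b b: +{b}
  C via C→a: +{a}
  S via S→a C: +{a}
  S via S→b: +{b}
  S: {a,b}  A: {b}  B: {b}  C: {a}
pass 2: (stable)
  S: {a,b}  A: {b}  B: {b}  C: {a}

FIRST(B) = ["b"]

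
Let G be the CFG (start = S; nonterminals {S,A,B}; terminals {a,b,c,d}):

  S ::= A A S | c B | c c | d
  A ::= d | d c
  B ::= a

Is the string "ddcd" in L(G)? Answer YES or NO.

CNF form of G:
  S -> A X2 | T1 B | T1 T1 | d
  A -> T0 T1 | d
  B -> a
  T0 -> d
  T1 -> c
  X2 -> A S

CYK table (by increasing span):
  cell(0,0) d: {A,S,T0}  orig:{A,S}
  cell(1,1) d: {A,S,T0}  orig:{A,S}
  cell(2,2) c: {T1}  orig:{}
  cell(3,3) d: {A,S,T0}  orig:{A,S}
  cell(0,1) dd: {X2}  orig:{}
  cell(1,2) dc: {A}
  cell(2,3) cd: ∅
  cell(0,2) ddc: ∅
  cell(1,3) dcd: {X2}  orig:{}
  cell(0,3) ddcd: {S}

S ∈ T[0,3] ⇒ YES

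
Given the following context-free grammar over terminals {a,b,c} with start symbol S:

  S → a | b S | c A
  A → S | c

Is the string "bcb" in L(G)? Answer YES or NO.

Convert to CNF:
  S -> T0 S | T1 A | a
  A -> T0 S | T1 A | a | c
  T0 -> b
  T1 -> c

CYK fill:
  T[0,0] 'b' = {T0}  orig:{}
  T[1,1] 'c' = {A,T1}  orig:{A}
  T[2,2] 'b' = {T0}  orig:{}
  T[0,1] 'bc' = ∅
  T[1,2] 'cb' = ∅
  T[0,2] 'bcb' = ∅

S ∉ T[0,2] ⇒ NO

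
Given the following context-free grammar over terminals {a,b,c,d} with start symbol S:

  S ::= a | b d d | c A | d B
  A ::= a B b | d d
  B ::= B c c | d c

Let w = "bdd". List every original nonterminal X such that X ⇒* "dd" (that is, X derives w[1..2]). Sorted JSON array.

Convert to CNF:
  S -> T1 X6 | T2 B | T3 A | a
  A -> T0 X4 | T2 T2
  B -> B X5 | T2 T3
  T0 -> a
  T1 -> b
  T2 -> d
  T3 -> c
  X4 -> B T1
  X5 -> T3 T3
  X6 -> T2 T2

CYK fill (cells [i..j] with 1 ≤ i ≤ j ≤ 2 only):
  T[1,1] 'd' = {T2}  orig:{}
  T[2,2] 'd' = {T2}  orig:{}
  T[1,2] 'dd' = {A,X6}  orig:{A}

Original NTs in T[1,2] deriving "dd": ["A"]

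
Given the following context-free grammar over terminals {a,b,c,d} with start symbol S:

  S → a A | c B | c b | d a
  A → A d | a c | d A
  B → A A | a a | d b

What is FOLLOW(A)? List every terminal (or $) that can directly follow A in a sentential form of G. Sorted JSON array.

FIRST iteration:
pass 1:
  A via A→a c: +{a}
  A via A→d A: +{d}
  B via B→A A: +{a,d}
  S via S→a A: +{a}
  S via S→c B: +{c}
  S via S→d a: +{d}
  FIRST(S)={a,c,d}  FIRST(A)={a,d}  FIRST(B)={a,d}
pass 2: done
  FIRST(S)={a,c,d}  FIRST(A)={a,d}  FIRST(B)={a,d}

FOLLOW sets:
FOLLOW(S) := {$}
pass 1:
  A→A d: FOLLOW(A) ⊇ FIRST(d) = {d}; new: +{d}
  B→A A: FOLLOW(A) ⊇ FIRST(A) = {a,d}; new: +{a}
  S→a A: FOLLOW(A) ⊇ FOLLOW(S) ⊇ {$}; new: +{$}
  S→c B: FOLLOW(B) ⊇ FOLLOW(S) ⊇ {$}; new: +{$}
  FOLLOW[S]={$}  FOLLOW[A]={$,a,d}  FOLLOW[B]={$}
pass 2: (no change)
  FOLLOW[S]={$}  FOLLOW[A]={$,a,d}  FOLLOW[B]={$}

FOLLOW(A) = ["$", "a", "d"]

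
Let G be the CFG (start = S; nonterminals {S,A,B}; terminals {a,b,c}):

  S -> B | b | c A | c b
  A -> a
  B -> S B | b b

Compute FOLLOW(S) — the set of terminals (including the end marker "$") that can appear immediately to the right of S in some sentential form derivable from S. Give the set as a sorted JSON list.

Compute FIRST by fixpoint:
round 1:
  A via A→a: +{a}
  B via B→b b: +{b}
  S via S→B: +{b}
  S via S→c A: +{c}
  S: {b,c}  A: {a}  B: {b}
round 2:
  B via B→S B: +{c}
  S: {b,c}  A: {a}  B: {b,c}
round 3: — fixpoint
  S: {b,c}  A: {a}  B: {b,c}

Compute FOLLOW by fixpoint:
FOLLOW(S) := {$}
iter 1:
  B→S B: FOLLOW(S) ⊇ FIRST(B) = {b,c}; new: +{b,c}
  S→B: FOLLOW(B) ⊇ FOLLOW(S) ⊇ {$,b,c}; new: +{$,b,c}
  S→c A: FOLLOW(A) ⊇ FOLLOW(S) ⊇ {$,b,c}; new: +{$,b,c}
  S: {$,b,c}  A: {$,b,c}  B: {$,b,c}
iter 2: (no change)
  S: {$,b,c}  A: {$,b,c}  B: {$,b,c}

FOLLOW(S) = ["$", "b", "c"]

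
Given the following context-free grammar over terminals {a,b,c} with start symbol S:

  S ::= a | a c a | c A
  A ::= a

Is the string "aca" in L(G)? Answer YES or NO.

CNF form of G:
  S -> T0 X2 | T1 A | a
  A -> a
  T0 -> a
  T1 -> c
  X2 -> T1 T0

CYK fill:
  T[0,0] 'a' = {A,S,T0}  orig:{A,S}
  T[1,1] 'c' = {T1}  orig:{}
  T[2,2] 'a' = {A,S,T0}  orig:{A,S}
  T[0,1] 'ac' = ∅
  T[1,2] 'ca' = {S,X2}  orig:{S}
  T[0,2] 'aca' = {S}

S ∈ T[0,2] ⇒ YES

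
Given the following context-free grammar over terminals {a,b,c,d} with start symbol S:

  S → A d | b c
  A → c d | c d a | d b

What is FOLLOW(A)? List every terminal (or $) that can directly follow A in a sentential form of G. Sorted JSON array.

Compute FIRST by fixpoint:
iter 1:
  A via A→c d: +{c}
  A via A→d b: +{d}
  S via S→A d: +{c,d}
  S via S→b c: +{b}
  FIRST(S)={b,c,d}  FIRST(A)={c,d}
iter 2: (stable)
  FIRST(S)={b,c,d}  FIRST(A)={c,d}

Compute FOLLOW by fixpoint:
initialize: $ ∈ FOLLOW(S)
[1]
  S→A d: FOLLOW(A) ⊇ FIRST(d) = {d}; new: +{d}
  FOLLOW[S]={$}  FOLLOW[A]={d}
[2] done
  FOLLOW[S]={$}  FOLLOW[A]={d}

FOLLOW(A) = ["d"]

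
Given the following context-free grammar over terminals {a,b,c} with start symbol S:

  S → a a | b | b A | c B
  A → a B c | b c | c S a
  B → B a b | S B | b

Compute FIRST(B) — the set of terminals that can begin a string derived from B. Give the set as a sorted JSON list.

FIRST sets, iterate to fixpoint:
pass 1:
  A via A→a B c: +{a}
  A via A→b c: +{b}
  A via A→c S a: +{c}
  B via B→b: +{b}
  S via S→a a: +{a}
  S via S→b: +{b}
  S via S→c B: +{c}
  S: {a,b,c}  A: {a,b,c}  B: {b}
pass 2:
  B via B→S B: +{a,c}
  S: {a,b,c}  A: {a,b,c}  B: {a,b,c}
pass 3: done
  S: {a,b,c}  A: {a,b,c}  B: {a,b,c}

FIRST(B) = ["a", "b", "c"]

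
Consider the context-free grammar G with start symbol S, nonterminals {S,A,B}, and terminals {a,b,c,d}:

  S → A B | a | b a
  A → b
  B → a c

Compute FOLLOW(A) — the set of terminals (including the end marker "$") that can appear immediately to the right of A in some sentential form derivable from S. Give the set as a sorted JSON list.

Compute FIRST by fixpoint:
[1]
  A via A→b: +{b}
  B via B→a c: +{a}
  S via S→A B: +{b}
  S via S→a: +{a}
  FIRST[S]={a,b}  FIRST[A]={b}  FIRST[B]={a}
[2] done
  FIRST[S]={a,b}  FIRST[A]={b}  FIRST[B]={a}

FOLLOW iteration:
initialize: $ ∈ FOLLOW(S)
round 1:
  S→A B: FOLLOW(A) ⊇ FIRST(B) = {a}; new: +{a}
  S→A B: FOLLOW(B) ⊇ FOLLOW(S) ⊇ {$}; new: +{$}
  S: {$}  A: {a}  B: {$}
round 2: (stable)
  S: {$}  A: {a}  B: {$}

FOLLOW(A) = ["a"]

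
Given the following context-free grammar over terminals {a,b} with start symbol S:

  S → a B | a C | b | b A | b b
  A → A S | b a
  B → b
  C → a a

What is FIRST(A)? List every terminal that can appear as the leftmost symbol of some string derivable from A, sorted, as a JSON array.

Compute FIRST by fixpoint:
round 1:
  A via A→b a: +{b}
  B via B→b: +{b}
  C via C→a a: +{a}
  S via S→a B: +{a}
  S via S→b: +{b}
  FIRST[S]={a,b}  FIRST[A]={b}  FIRST[B]={b}  FIRST[C]={a}
round 2: (no change)
  FIRST[S]={a,b}  FIRST[A]={b}  FIRST[B]={b}  FIRST[C]={a}

FIRST(A) = ["b"]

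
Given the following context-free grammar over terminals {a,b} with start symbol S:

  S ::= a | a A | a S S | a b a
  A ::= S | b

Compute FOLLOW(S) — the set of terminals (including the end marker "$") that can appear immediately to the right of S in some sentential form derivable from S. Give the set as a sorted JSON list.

FIRST iteration:
round 1:
  A via A→b: +{b}
  S via S→a: +{a}
  S: {a}  A: {b}
round 2:
  A via A→S: +{a}
  S: {a}  A: {a,b}
round 3: done
  S: {a}  A: {a,b}

Compute FOLLOW by fixpoint:
seed FOLLOW(S) with $
[1]
  S→a A: FOLLOW(A) ⊇ FOLLOW(S) ⊇ {$}; new: +{$}
  S→a S S: FOLLOW(S) ⊇ FIRST(S) = {a}; new: +{a}
  FOLLOW(S)={$,a}  FOLLOW(A)={$}
[2]
  S→a A: FOLLOW(A) ⊇ FOLLOW(S) ⊇ {$,a}; new: +{a}
  FOLLOW(S)={$,a}  FOLLOW(A)={$,a}
[3] done
  FOLLOW(S)={$,a}  FOLLOW(A)={$,a}

FOLLOW(S) = ["$", "a"]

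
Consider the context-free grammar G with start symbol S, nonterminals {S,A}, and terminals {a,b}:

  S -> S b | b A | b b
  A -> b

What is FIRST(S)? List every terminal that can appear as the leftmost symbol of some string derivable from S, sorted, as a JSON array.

FIRST iteration:
[1]
  A via A→b: +{b}
  S via S→b A: +{b}
  FIRST[S]={b}  FIRST[A]={b}
[2] — fixpoint
  FIRST[S]={b}  FIRST[A]={b}

FIRST(S) = ["b"]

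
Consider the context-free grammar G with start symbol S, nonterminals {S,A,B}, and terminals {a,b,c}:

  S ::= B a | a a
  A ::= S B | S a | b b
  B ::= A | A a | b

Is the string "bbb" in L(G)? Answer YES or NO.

CNF form of G:
  S -> B T0 | T0 T0
  A -> S B | S T0 | T1 T1
  B -> A T0 | S B | S T0 | T1 T1 | b
  T0 -> a
  T1 -> b

CYK table (by increasing span):
  T[0,0] 'b' = {B,T1}  orig:{B}
  T[1,1] 'b' = {B,T1}  orig:{B}
  T[2,2] 'b' = {B,T1}  orig:{B}
  T[0,1] 'bb' = {A,B}
  T[1,2] 'bb' = {A,B}
  T[0,2] 'bbb' = ∅

S ∉ T[0,2] ⇒ NO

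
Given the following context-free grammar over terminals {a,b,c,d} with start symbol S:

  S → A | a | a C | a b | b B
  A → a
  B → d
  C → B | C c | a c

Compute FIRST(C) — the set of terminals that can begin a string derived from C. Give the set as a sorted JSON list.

FIRST sets, iterate to fixpoint:
pass 1:
  A via A→a: +{a}
  B via B→d: +{d}
  C via C→B: +{d}
  C via C→a c: +{a}
  S via S→A: +{a}
  S via S→b B: +{b}
  FIRST(S)={a,b}  FIRST(A)={a}  FIRST(B)={d}  FIRST(C)={a,d}
pass 2: done
  FIRST(S)={a,b}  FIRST(A)={a}  FIRST(B)={d}  FIRST(C)={a,d}

FIRST(C) = ["a", "d"]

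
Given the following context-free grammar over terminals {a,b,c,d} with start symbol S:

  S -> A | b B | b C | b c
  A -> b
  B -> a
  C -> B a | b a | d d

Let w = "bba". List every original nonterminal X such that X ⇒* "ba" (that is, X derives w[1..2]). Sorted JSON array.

CNF form of G:
  S -> T1 B | T1 C | T1 T3 | b
  A -> b
  B -> a
  C -> B T0 | T1 T0 | T2 T2
  T0 -> a
  T1 -> b
  T2 -> d
  T3 -> c

CYK table (by increasing span), restricted to cells inside w[1..2]:
  [1..1]={A,S,T1}  "b"  orig:{A,S}
  [2..2]={B,T0}  "a"  orig:{B}
  [1..2]={C,S}  "ba"

Original NTs in T[1,2] deriving "ba": ["C", "S"]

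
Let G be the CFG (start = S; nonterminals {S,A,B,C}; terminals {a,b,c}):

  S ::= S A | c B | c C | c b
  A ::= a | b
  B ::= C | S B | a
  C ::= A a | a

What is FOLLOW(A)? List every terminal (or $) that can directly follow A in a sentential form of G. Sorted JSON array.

FIRST iteration:
iter 1:
  A via A→a: +{a}
  A via A→b: +{b}
  B via B→a: +{a}
  C via C→A a: +{a,b}
  S via S→c B: +{c}
  FIRST(S)={c}  FIRST(A)={a,b}  FIRST(B)={a}  FIRST(C)={a,b}
iter 2:
  B via B→C: +{b}
  B via B→S B: +{c}
  FIRST(S)={c}  FIRST(A)={a,b}  FIRST(B)={a,b,c}  FIRST(C)={a,b}
iter 3: — fixpoint
  FIRST(S)={c}  FIRST(A)={a,b}  FIRST(B)={a,b,c}  FIRST(C)={a,b}

FOLLOW sets:
FOLLOW(S) := {$}
round 1:
  B→S B: FOLLOW(S) ⊇ FIRST(B) = {a,b,c}; new: +{a,b,c}
  C→A a: FOLLOW(A) ⊇ FIRST(a) = {a}; new: +{a}
  S→S A: FOLLOW(A) ⊇ FOLLOW(S) ⊇ {$,a,b,c}; new: +{$,b,c}
  S→c B: FOLLOW(B) ⊇ FOLLOW(S) ⊇ {$,a,b,c}; new: +{$,a,b,c}
  S→c C: FOLLOW(C) ⊇ FOLLOW(S) ⊇ {$,a,b,c}; new: +{$,a,b,c}
  S: {$,a,b,c}  A: {$,a,b,c}  B: {$,a,b,c}  C: {$,a,b,c}
round 2: — fixpoint
  S: {$,a,b,c}  A: {$,a,b,c}  B: {$,a,b,c}  C: {$,a,b,c}

FOLLOW(A) = ["$", "a", "b", "c"]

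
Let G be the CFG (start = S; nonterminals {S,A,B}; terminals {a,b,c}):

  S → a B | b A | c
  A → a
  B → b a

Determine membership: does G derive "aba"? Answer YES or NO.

Convert to CNF:
  S -> T0 A | T1 B | c
  A -> a
  B -> T0 T1
  T0 -> b
  T1 -> a

CYK fill:
  T[0,0] 'a' = {A,T1}  orig:{A}
  T[1,1] 'b' = {T0}  orig:{}
  T[2,2] 'a' = {A,T1}  orig:{A}
  T[0,1] 'ab' = ∅
  T[1,2] 'ba' = {B,S}
  T[0,2] 'aba' = {S}

S ∈ T[0,2] ⇒ YES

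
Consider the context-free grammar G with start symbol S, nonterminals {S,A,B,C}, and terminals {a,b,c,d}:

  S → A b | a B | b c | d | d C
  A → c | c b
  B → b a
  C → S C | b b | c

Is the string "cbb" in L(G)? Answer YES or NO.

Convert to CNF:
  S -> A T1 | T1 T0 | T2 B | T3 C | d
  A -> T0 T1 | c
  B -> T1 T2
  C -> S C | T1 T1 | c
  T0 -> c
  T1 -> b
  T2 -> a
  T3 -> d

CYK table (by increasing span):
  [0..0]={A,C,T0}  "c"  orig:{A,C}
  [1..1]={T1}  "b"  orig:{}
  [2..2]={T1}  "b"  orig:{}
  [0..1]={A,S}  "cb"
  [1..2]={C}  "bb"
  [0..2]={S}  "cbb"

S ∈ T[0,2] ⇒ YES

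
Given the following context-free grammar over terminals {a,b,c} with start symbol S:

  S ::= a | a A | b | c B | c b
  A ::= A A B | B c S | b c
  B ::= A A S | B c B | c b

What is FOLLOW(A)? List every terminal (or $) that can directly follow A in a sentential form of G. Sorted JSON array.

Compute FIRST by fixpoint:
pass 1:
  A via A→b c: +{b}
  B via B→A A S: +{b}
  B via B→c b: +{c}
  S via S→a: +{a}
  S via S→b: +{b}
  S via S→c B: +{c}
  FIRST[S]={a,b,c}  FIRST[A]={b}  FIRST[B]={b,c}
pass 2:
  A via A→B c S: +{c}
  FIRST[S]={a,b,c}  FIRST[A]={b,c}  FIRST[B]={b,c}
pass 3: (stable)
  FIRST[S]={a,b,c}  FIRST[A]={b,c}  FIRST[B]={b,c}

FOLLOW iteration:
FOLLOW(S) := {$}
[1]
  A→A A B: FOLLOW(A) ⊇ FIRST(A) = {b,c}; new: +{b,c}
  A→A A B: FOLLOW(B) ⊇ FOLLOW(A) ⊇ {b,c}; new: +{b,c}
  A→B c S: FOLLOW(S) ⊇ FOLLOW(A) ⊇ {b,c}; new: +{b,c}
  B→A A S: FOLLOW(A) ⊇ FIRST(S) = {a,b,c}; new: +{a}
  S→a A: FOLLOW(A) ⊇ FOLLOW(S) ⊇ {$,b,c}; new: +{$}
  S→c B: FOLLOW(B) ⊇ FOLLOW(S) ⊇ {$,b,c}; new: +{$}
  FOLLOW[S]={$,b,c}  FOLLOW[A]={$,a,b,c}  FOLLOW[B]={$,b,c}
[2]
  A→A A B: FOLLOW(B) ⊇ FOLLOW(A) ⊇ {$,a,b,c}; new: +{a}
  A→B c S: FOLLOW(S) ⊇ FOLLOW(A) ⊇ {$,a,b,c}; new: +{a}
  FOLLOW[S]={$,a,b,c}  FOLLOW[A]={$,a,b,c}  FOLLOW[B]={$,a,b,c}
[3] — fixpoint
  FOLLOW[S]={$,a,b,c}  FOLLOW[A]={$,a,b,c}  FOLLOW[B]={$,a,b,c}

FOLLOW(A) = ["$", "a", "b", "c"]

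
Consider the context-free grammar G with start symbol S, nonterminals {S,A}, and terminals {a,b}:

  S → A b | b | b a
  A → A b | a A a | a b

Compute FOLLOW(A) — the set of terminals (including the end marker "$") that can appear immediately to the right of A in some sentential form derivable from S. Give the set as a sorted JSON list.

Compute FIRST by fixpoint:
[1]
  A via A→a A a: +{a}
  S via S→A b: +{a}
  S via S→b: +{b}
  FIRST(S)={a,b}  FIRST(A)={a}
[2] done
  FIRST(S)={a,b}  FIRST(A)={a}

Compute FOLLOW by fixpoint:
FOLLOW(S) := {$}
round 1:
  A→A b: FOLLOW(A) ⊇ FIRST(b) = {b}; new: +{b}
  A→a A a: FOLLOW(A) ⊇ FIRST(a) = {a}; new: +{a}
  S: {$}  A: {a,b}
round 2: done
  S: {$}  A: {a,b}

FOLLOW(A) = ["a", "b"]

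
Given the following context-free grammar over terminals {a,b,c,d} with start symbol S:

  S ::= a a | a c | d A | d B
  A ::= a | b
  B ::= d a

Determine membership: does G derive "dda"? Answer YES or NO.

Convert to CNF:
  S -> T0 A | T0 B | T1 T1 | T1 T2
  A -> a | b
  B -> T0 T1
  T0 -> d
  T1 -> a
  T2 -> c

Fill CYK table bottom-up:
  cell(0,0) d: {T0}  orig:{}
  cell(1,1) d: {T0}  orig:{}
  cell(2,2) a: {A,T1}  orig:{A}
  cell(0,1) dd: ∅
  cell(1,2) da: {B,S}
  cell(0,2) dda: {S}

S ∈ T[0,2] ⇒ YES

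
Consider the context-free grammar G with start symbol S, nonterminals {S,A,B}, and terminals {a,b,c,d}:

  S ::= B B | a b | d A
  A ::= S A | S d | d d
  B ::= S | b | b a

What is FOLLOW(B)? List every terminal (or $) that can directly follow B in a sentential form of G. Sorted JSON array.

FIRST sets, iterate to fixpoint:
round 1:
  A via A→d d: +{d}
  B via B→b: +{b}
  S via S→B B: +{b}
  S via S→a b: +{a}
  S via S→d A: +{d}
  FIRST(S)={a,b,d}  FIRST(A)={d}  FIRST(B)={b}
round 2:
  A via A→S A: +{a,b}
  B via B→S: +{a,d}
  FIRST(S)={a,b,d}  FIRST(A)={a,b,d}  FIRST(B)={a,b,d}
round 3: — fixpoint
  FIRST(S)={a,b,d}  FIRST(A)={a,b,d}  FIRST(B)={a,b,d}

FOLLOW iteration:
seed FOLLOW(S) with $
iter 1:
  A→S A: FOLLOW(S) ⊇ FIRST(A) = {a,b,d}; new: +{a,b,d}
  S→B B: FOLLOW(B) ⊇ FIRST(B) = {a,b,d}; new: +{a,b,d}
  S→B B: FOLLOW(B) ⊇ FOLLOW(S) ⊇ {$,a,b,d}; new: +{$}
  S→d A: FOLLOW(A) ⊇ FOLLOW(S) ⊇ {$,a,b,d}; new: +{$,a,b,d}
  FOLLOW(S)={$,a,b,d}  FOLLOW(A)={$,a,b,d}  FOLLOW(B)={$,a,b,d}
iter 2: done
  FOLLOW(S)={$,a,b,d}  FOLLOW(A)={$,a,b,d}  FOLLOW(B)={$,a,b,d}

FOLLOW(B) = ["$", "a", "b", "d"]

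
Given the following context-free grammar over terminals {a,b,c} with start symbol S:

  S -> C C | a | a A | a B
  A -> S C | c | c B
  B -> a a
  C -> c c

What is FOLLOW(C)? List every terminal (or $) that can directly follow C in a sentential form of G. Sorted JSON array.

Compute FIRST by fixpoint:
round 1:
  A via A→c: +{c}
  B via B→a a: +{a}
  C via C→c c: +{c}
  S via S→C C: +{c}
  S via S→a: +{a}
  S: {a,c}  A: {c}  B: {a}  C: {c}
round 2:
  A via A→S C: +{a}
  S: {a,c}  A: {a,c}  B: {a}  C: {c}
round 3: (no change)
  S: {a,c}  A: {a,c}  B: {a}  C: {c}

FOLLOW iteration:
FOLLOW(S) := {$}
iter 1:
  A→S C: FOLLOW(S) ⊇ FIRST(C) = {c}; new: +{c}
  S→C C: FOLLOW(C) ⊇ FIRST(C) = {c}; new: +{c}
  S→C C: FOLLOW(C) ⊇ FOLLOW(S) ⊇ {$,c}; new: +{$}
  S→a A: FOLLOW(A) ⊇ FOLLOW(S) ⊇ {$,c}; new: +{$,c}
  S→a B: FOLLOW(B) ⊇ FOLLOW(S) ⊇ {$,c}; new: +{$,c}
  S: {$,c}  A: {$,c}  B: {$,c}  C: {$,c}
iter 2: done
  S: {$,c}  A: {$,c}  B: {$,c}  C: {$,c}

FOLLOW(C) = ["$", "c"]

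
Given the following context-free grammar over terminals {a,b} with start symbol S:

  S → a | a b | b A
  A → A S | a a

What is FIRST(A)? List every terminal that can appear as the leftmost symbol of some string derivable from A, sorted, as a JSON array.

FIRST sets, iterate to fixpoint:
iter 1:
  A via A→a a: +{a}
  S via S→a: +{a}
  S via S→b A: +{b}
  FIRST(S)={a,b}  FIRST(A)={a}
iter 2: done
  FIRST(S)={a,b}  FIRST(A)={a}

FIRST(A) = ["a"]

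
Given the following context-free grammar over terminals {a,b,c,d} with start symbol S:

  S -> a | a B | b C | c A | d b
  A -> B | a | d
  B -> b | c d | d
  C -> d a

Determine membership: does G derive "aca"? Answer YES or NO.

CNF form of G:
  S -> T0 A | T1 T3 | T2 B | T3 C | a
  A -> T0 T1 | a | b | d
  B -> T0 T1 | b | d
  C -> T1 T2
  T0 -> c
  T1 -> d
  T2 -> a
  T3 -> b

CYK table (by increasing span):
  [0..0]={A,S,T2}  "a"  orig:{A,S}
  [1..1]={T0}  "c"  orig:{}
  [2..2]={A,S,T2}  "a"  orig:{A,S}
  [0..1]=∅  "ac"
  [1..2]={S}  "ca"
  [0..2]=∅  "aca"

S ∉ T[0,2] ⇒ NO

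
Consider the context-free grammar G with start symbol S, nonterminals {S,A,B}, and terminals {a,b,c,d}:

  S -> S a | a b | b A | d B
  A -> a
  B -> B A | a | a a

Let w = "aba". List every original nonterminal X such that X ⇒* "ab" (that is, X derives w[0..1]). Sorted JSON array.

CNF form of G:
  S -> S T0 | T0 T1 | T1 A | T2 B
  A -> a
  B -> B A | T0 T0 | a
  T0 -> a
  T1 -> b
  T2 -> d

Fill CYK table bottom-up (cells [i..j] with 0 ≤ i ≤ j ≤ 1 only):
  [0..0]={A,B,T0}  "a"  orig:{A,B}
  [1..1]={T1}  "b"  orig:{}
  [0..1]={S}  "ab"

Original NTs in T[0,1] deriving "ab": ["S"]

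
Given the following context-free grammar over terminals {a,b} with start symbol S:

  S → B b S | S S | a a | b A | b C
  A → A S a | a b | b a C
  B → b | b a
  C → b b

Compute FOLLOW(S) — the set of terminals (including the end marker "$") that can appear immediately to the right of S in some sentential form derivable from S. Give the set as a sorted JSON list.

FIRST sets, iterate to fixpoint:
pass 1:
  A via A→a b: +{a}
  A via A→b a C: +{b}
  B via B→b: +{b}
  C via C→b b: +{b}
  S via S→B b S: +{b}
  S via S→a a: +{a}
  FIRST(S)={a,b}  FIRST(A)={a,b}  FIRST(B)={b}  FIRST(C)={b}
pass 2: — fixpoint
  FIRST(S)={a,b}  FIRST(A)={a,b}  FIRST(B)={b}  FIRST(C)={b}

Compute FOLLOW by fixpoint:
seed FOLLOW(S) with $
round 1:
  A→A S a: FOLLOW(A) ⊇ FIRST(S) = {a,b}; new: +{a,b}
  A→A S a: FOLLOW(S) ⊇ FIRST(a) = {a}; new: +{a}
  A→b a C: FOLLOW(C) ⊇ FOLLOW(A) ⊇ {a,b}; new: +{a,b}
  S→B b S: FOLLOW(B) ⊇ FIRST(b) = {b}; new: +{b}
  S→S S: FOLLOW(S) ⊇ FIRST(S) = {a,b}; new: +{b}
  S→b A: FOLLOW(A) ⊇ FOLLOW(S) ⊇ {$,a,b}; new: +{$}
  S→b C: FOLLOW(C) ⊇ FOLLOW(S) ⊇ {$,a,b}; new: +{$}
  FOLLOW(S)={$,a,b}  FOLLOW(A)={$,a,b}  FOLLOW(B)={b}  FOLLOW(C)={$,a,b}
round 2: (stable)
  FOLLOW(S)={$,a,b}  FOLLOW(A)={$,a,b}  FOLLOW(B)={b}  FOLLOW(C)={$,a,b}

FOLLOW(S) = ["$", "a", "b"]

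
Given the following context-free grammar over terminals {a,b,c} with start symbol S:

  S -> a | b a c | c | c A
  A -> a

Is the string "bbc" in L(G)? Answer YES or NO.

Convert to CNF:
  S -> T0 X3 | T2 A | a | c
  A -> a
  T0 -> b
  T1 -> a
  T2 -> c
  X3 -> T1 T2

Fill CYK table bottom-up:
  T[0,0] 'b' = {T0}  orig:{}
  T[1,1] 'b' = {T0}  orig:{}
  T[2,2] 'c' = {S,T2}  orig:{S}
  T[0,1] 'bb' = ∅
  T[1,2] 'bc' = ∅
  T[0,2] 'bbc' = ∅

S ∉ T[0,2] ⇒ NO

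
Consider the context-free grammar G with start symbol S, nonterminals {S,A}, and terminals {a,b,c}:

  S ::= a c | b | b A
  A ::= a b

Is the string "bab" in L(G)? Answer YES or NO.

Convert to CNF:
  S -> T0 T2 | T1 A | b
  A -> T0 T1
  T0 -> a
  T1 -> b
  T2 -> c

CYK fill:
  T[0,0] 'b' = {S,T1}  orig:{S}
  T[1,1] 'a' = {T0}  orig:{}
  T[2,2] 'b' = {S,T1}  orig:{S}
  T[0,1] 'ba' = ∅
  T[1,2] 'ab' = {A}
  T[0,2] 'bab' = {S}

S ∈ T[0,2] ⇒ YES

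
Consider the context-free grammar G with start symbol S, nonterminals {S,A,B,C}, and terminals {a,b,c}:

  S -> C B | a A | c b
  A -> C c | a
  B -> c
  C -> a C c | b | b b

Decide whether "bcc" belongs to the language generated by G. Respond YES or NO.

CNF form of G:
  S -> C B | T0 T2 | T1 A
  A -> C T0 | a
  B -> c
  C -> T1 X3 | T2 T2 | b
  T0 -> c
  T1 -> a
  T2 -> b
  X3 -> C T0

Fill CYK table bottom-up:
  T[0,0] 'b' = {C,T2}  orig:{C}
  T[1,1] 'c' = {B,T0}  orig:{B}
  T[2,2] 'c' = {B,T0}  orig:{B}
  T[0,1] 'bc' = {A,S,X3}  orig:{A,S}
  T[1,2] 'cc' = ∅
  T[0,2] 'bcc' = ∅

S ∉ T[0,2] ⇒ NO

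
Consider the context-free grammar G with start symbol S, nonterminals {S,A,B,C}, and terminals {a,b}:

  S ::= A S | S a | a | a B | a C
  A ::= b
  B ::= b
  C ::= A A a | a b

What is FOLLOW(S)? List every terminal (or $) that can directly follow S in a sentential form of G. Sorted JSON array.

Compute FIRST by fixpoint:
pass 1:
  A via A→b: +{b}
  B via B→b: +{b}
  C via C→A A a: +{b}
  C via C→a b: +{a}
  S via S→A S: +{b}
  S via S→a: +{a}
  FIRST(S)={a,b}  FIRST(A)={b}  FIRST(B)={b}  FIRST(C)={a,b}
pass 2: — fixpoint
  FIRST(S)={a,b}  FIRST(A)={b}  FIRST(B)={b}  FIRST(C)={a,b}

FOLLOW iteration:
FOLLOW(S) := {$}
round 1:
  C→A A a: FOLLOW(A) ⊇ FIRST(A) = {b}; new: +{b}
  C→A A a: FOLLOW(A) ⊇ FIRST(a) = {a}; new: +{a}
  S→S a: FOLLOW(S) ⊇ FIRST(a) = {a}; new: +{a}
  S→a B: FOLLOW(B) ⊇ FOLLOW(S) ⊇ {$,a}; new: +{$,a}
  S→a C: FOLLOW(C) ⊇ FOLLOW(S) ⊇ {$,a}; new: +{$,a}
  FOLLOW[S]={$,a}  FOLLOW[A]={a,b}  FOLLOW[B]={$,a}  FOLLOW[C]={$,a}
round 2: (no change)
  FOLLOW[S]={$,a}  FOLLOW[A]={a,b}  FOLLOW[B]={$,a}  FOLLOW[C]={$,a}

FOLLOW(S) = ["$", "a"]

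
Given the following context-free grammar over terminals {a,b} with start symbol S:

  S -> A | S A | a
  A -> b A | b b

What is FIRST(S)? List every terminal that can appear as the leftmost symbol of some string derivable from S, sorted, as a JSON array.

FIRST sets, iterate to fixpoint:
iter 1:
  A via A→b A: +{b}
  S via S→A: +{b}
  S via S→a: +{a}
  FIRST[S]={a,b}  FIRST[A]={b}
iter 2: (no change)
  FIRST[S]={a,b}  FIRST[A]={b}

FIRST(S) = ["a", "b"]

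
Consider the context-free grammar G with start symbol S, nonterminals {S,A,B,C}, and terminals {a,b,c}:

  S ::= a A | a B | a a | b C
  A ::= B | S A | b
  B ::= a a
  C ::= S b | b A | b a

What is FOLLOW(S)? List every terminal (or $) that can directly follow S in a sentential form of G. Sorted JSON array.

Compute FIRST by fixpoint:
pass 1:
  A via A→b: +{b}
  B via B→a a: +{a}
  C via C→b A: +{b}
  S via S→a A: +{a}
  S via S→b C: +{b}
  FIRST(S)={a,b}  FIRST(A)={b}  FIRST(B)={a}  FIRST(C)={b}
pass 2:
  A via A→B: +{a}
  C via C→S b: +{a}
  FIRST(S)={a,b}  FIRST(A)={a,b}  FIRST(B)={a}  FIRST(C)={a,b}
pass 3: — fixpoint
  FIRST(S)={a,b}  FIRST(A)={a,b}  FIRST(B)={a}  FIRST(C)={a,b}

FOLLOW sets:
FOLLOW(S) := {$}
iter 1:
  A→S A: FOLLOW(S) ⊇ FIRST(A) = {a,b}; new: +{a,b}
  S→a A: FOLLOW(A) ⊇ FOLLOW(S) ⊇ {$,a,b}; new: +{$,a,b}
  S→a B: FOLLOW(B) ⊇ FOLLOW(S) ⊇ {$,a,b}; new: +{$,a,b}
  S→b C: FOLLOW(C) ⊇ FOLLOW(S) ⊇ {$,a,b}; new: +{$,a,b}
  FOLLOW[S]={$,a,b}  FOLLOW[A]={$,a,b}  FOLLOW[B]={$,a,b}  FOLLOW[C]={$,a,b}
iter 2: — fixpoint
  FOLLOW[S]={$,a,b}  FOLLOW[A]={$,a,b}  FOLLOW[B]={$,a,b}  FOLLOW[C]={$,a,b}

FOLLOW(S) = ["$", "a", "b"]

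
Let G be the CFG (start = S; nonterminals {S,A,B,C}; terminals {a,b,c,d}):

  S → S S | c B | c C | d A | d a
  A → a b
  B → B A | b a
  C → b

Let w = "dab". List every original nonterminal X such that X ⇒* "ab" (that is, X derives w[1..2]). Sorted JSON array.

CNF form of G:
  S -> S S | T2 B | T2 C | T3 A | T3 T0
  A -> T0 T1
  B -> B A | T1 T0
  C -> b
  T0 -> a
  T1 -> b
  T2 -> c
  T3 -> d

Fill CYK table bottom-up — only the sub-triangle for w[1..2]:
  [1..1]={T0}  "a"  orig:{}
  [2..2]={C,T1}  "b"  orig:{C}
  [1..2]={A}  "ab"

Original NTs in T[1,2] deriving "ab": ["A"]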